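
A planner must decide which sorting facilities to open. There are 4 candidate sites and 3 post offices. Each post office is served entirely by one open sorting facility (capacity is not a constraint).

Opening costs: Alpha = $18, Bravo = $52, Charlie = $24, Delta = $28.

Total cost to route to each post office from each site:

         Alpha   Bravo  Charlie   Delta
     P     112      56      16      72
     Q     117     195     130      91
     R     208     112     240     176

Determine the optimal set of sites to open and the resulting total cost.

Open Bravo, Charlie and Delta; minimum total cost 323.

For any fixed open set, each post office goes to its cheapest open site; total = fixed + service.
{Bravo, Charlie, Delta}: P→Charlie 16, Q→Delta 91, R→Bravo 112. Service 219; fixed 104; total 323.
{Bravo, Charlie}: service 258 + fixed 76 = 334
{Charlie, Delta}: P→Charlie 16, Q→Delta 91, R→Delta 176. Service 283; fixed 52; total 335.
{Alpha, Bravo, Charlie, Delta}: P→Charlie 16, Q→Delta 91, R→Bravo 112. Service 219; fixed 122; total 341.
No other subset beats 323.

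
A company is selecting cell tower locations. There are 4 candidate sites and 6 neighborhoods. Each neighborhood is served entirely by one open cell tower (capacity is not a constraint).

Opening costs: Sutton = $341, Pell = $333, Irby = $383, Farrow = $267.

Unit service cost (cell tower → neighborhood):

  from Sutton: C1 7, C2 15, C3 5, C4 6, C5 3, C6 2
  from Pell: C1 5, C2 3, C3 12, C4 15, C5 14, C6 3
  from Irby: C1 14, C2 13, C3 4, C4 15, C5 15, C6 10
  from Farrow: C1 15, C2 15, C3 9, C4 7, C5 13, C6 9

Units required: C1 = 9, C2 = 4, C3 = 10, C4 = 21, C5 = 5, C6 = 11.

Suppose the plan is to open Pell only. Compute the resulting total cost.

Total cost: 928

Each neighborhood is assigned to its cheapest site among the open ones.
{Pell}: C1→Pell 5·9=45, C2→Pell 3·4=12, C3→Pell 12·10=120, C4→Pell 15·21=315, C5→Pell 14·5=70, C6→Pell 3·11=33. Service 595; fixed 333; total 928.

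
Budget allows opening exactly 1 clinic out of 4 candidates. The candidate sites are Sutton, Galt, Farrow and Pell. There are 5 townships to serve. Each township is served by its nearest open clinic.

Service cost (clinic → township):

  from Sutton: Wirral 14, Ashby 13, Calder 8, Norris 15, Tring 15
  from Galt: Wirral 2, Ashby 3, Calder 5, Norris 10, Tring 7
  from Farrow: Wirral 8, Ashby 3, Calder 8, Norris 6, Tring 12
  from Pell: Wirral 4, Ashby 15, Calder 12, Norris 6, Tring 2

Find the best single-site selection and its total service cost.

Choose Galt only; total service cost 27.

With exactly 1 open, each township uses its cheapest among the chosen.
{Galt}: Wirral→Galt 2, Ashby→Galt 3, Calder→Galt 5, Norris→Galt 10, Tring→Galt 7. Service cost 27.
{Farrow}: service cost 37
{Pell}: service cost 39
Among all 4 size-1 choices, {Galt} is lowest.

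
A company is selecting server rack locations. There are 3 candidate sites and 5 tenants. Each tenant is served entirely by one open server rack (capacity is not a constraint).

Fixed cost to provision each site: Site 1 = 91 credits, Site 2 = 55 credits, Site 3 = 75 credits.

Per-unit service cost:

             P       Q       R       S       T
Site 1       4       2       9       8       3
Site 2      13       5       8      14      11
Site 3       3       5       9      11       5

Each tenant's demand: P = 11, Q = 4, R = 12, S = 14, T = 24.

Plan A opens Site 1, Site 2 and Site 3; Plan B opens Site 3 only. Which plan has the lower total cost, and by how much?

Plan B is cheaper by 32.

Plan A: {Site 1, Site 2, Site 3}: P→Site 3 3·11=33, Q→Site 1 2·4=8, R→Site 2 8·12=96, S→Site 1 8·14=112, T→Site 1 3·24=72. Service 321; fixed 221; total 542.
Plan B: {Site 3}: P→Site 3 3·11=33, Q→Site 3 5·4=20, R→Site 3 9·12=108, S→Site 3 11·14=154, T→Site 3 5·24=120. Service 435; fixed 75; total 510.
Difference: |542 − 510| = 32.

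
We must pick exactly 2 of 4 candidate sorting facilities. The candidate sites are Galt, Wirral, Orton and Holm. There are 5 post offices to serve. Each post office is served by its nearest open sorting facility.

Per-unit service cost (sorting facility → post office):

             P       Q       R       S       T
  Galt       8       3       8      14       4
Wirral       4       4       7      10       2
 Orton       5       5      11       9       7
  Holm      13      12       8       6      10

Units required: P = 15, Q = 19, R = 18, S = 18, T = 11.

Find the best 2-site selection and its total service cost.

Choose Wirral and Holm; total service cost 392.

With exactly 2 open, each post office uses its cheapest among the chosen.
{Wirral, Holm}: P→Wirral 4·15=60, Q→Wirral 4·19=76, R→Wirral 7·18=126, S→Holm 6·18=108, T→Wirral 2·11=22. Service cost 392.
{Galt, Wirral}: service cost 445
{Wirral, Orton}: service cost 446
Among all 6 size-2 choices, {Wirral, Holm} is lowest.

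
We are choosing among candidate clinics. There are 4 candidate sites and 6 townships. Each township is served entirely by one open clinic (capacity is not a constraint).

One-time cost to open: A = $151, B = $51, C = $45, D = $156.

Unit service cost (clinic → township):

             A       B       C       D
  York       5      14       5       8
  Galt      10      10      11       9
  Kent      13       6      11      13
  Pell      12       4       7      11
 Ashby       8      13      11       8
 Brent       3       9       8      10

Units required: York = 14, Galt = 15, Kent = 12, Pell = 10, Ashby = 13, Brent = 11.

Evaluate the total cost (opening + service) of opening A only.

Total cost: 784

Each township is assigned to its cheapest site among the open ones.
{A}: York→A 5·14=70, Galt→A 10·15=150, Kent→A 13·12=156, Pell→A 12·10=120, Ashby→A 8·13=104, Brent→A 3·11=33. Service 633; fixed 151; total 784.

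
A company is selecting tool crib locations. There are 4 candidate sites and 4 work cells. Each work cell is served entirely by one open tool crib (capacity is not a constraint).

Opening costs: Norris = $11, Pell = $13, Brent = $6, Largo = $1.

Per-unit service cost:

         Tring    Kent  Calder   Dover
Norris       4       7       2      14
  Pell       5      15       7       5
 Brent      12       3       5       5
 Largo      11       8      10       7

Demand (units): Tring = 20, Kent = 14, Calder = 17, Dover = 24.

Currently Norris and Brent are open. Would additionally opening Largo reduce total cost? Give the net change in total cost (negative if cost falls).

Current service cost with {Norris, Brent}: 276.
Adding Largo: each work cell re-picks its cheapest; new service cost 276, saving 0.
Extra fixed cost: 1. Net change = 1 − 0 = 1.
(Totals: 293 → 294.)

No — net change +1 (cost rises by 1).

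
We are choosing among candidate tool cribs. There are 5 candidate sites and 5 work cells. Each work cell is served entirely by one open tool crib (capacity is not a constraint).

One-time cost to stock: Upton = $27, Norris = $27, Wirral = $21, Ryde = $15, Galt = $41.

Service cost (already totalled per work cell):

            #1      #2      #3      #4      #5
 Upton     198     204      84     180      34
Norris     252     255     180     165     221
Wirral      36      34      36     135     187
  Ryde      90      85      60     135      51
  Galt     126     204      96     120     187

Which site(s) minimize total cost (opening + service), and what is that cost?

For any fixed open set, each work cell goes to its cheapest open site; total = fixed + service.
{Upton, Wirral}: #1→Wirral 36, #2→Wirral 34, #3→Wirral 36, #4→Wirral 135, #5→Upton 34. Service 275; fixed 48; total 323.
{Wirral, Ryde}: service 292 + fixed 36 = 328
{Upton, Wirral, Ryde}: #1→Wirral 36, #2→Wirral 34, #3→Wirral 36, #4→Wirral 135, #5→Upton 34. Service 275; fixed 63; total 338.
{Upton, Norris, Wirral, Ryde, Galt}: #1→Wirral 36, #2→Wirral 34, #3→Wirral 36, #4→Galt 120, #5→Upton 34. Service 260; fixed 131; total 391.
No other subset beats 323.

Open Upton and Wirral; minimum total cost 323.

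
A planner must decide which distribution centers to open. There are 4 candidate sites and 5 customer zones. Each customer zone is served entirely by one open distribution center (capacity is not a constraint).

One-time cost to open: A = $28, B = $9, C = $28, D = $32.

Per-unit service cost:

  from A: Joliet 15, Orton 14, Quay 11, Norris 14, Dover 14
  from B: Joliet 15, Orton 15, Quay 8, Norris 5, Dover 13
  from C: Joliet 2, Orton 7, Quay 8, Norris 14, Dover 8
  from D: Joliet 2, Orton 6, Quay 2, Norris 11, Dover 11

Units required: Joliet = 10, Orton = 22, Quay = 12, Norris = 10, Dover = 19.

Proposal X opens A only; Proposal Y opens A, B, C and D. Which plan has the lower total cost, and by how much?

Proposal Y is cheaper by 549.

Proposal X: {A}: Joliet→A 15·10=150, Orton→A 14·22=308, Quay→A 11·12=132, Norris→A 14·10=140, Dover→A 14·19=266. Service 996; fixed 28; total 1024.
Proposal Y: {A, B, C, D}: Joliet→C 2·10=20, Orton→D 6·22=132, Quay→D 2·12=24, Norris→B 5·10=50, Dover→C 8·19=152. Service 378; fixed 97; total 475.
Difference: |1024 − 475| = 549.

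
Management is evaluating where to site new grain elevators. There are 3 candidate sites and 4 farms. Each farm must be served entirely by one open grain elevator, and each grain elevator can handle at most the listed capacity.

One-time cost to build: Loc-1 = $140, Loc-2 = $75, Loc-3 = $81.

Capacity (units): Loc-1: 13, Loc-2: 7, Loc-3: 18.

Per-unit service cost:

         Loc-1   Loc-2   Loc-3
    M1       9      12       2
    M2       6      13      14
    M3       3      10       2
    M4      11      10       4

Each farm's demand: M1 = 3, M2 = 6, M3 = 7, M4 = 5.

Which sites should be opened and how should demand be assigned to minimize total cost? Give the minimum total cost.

Open {Loc-2, Loc-3}: M1→Loc-3 2·3=6, M2→Loc-2 13·6=78, M3→Loc-3 2·7=14, M4→Loc-3 4·5=20.
Loads: Loc-2 carries 6/7, Loc-3 carries 15/18. Service 118; fixed 156; total 274.
Next best feasible plan costs 297.

Minimum total cost: 274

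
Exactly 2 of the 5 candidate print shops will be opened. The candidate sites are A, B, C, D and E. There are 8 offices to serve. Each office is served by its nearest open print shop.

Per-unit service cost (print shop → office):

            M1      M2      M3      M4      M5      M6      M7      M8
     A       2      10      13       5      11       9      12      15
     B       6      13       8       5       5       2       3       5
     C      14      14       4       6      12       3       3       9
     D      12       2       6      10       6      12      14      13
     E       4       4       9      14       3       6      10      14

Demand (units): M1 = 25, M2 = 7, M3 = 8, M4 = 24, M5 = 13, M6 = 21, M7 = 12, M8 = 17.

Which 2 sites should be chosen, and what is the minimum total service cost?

With exactly 2 open, each office uses its cheapest among the chosen.
{B, E}: M1→E 4·25=100, M2→E 4·7=28, M3→B 8·8=64, M4→B 5·24=120, M5→E 3·13=39, M6→B 2·21=42, M7→B 3·12=36, M8→B 5·17=85. Service cost 514.
{A, B}: service cost 532
{B, D}: service cost 560
Among all 10 size-2 choices, {B, E} is lowest.

Choose B and E; total service cost 514.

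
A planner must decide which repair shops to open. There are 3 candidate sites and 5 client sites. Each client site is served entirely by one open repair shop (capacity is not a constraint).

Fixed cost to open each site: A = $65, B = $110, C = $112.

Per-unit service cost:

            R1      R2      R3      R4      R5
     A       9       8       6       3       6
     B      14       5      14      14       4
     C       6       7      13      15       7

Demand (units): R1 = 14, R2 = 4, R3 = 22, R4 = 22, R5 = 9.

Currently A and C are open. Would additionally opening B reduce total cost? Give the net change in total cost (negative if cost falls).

Current service cost with {A, C}: 364.
Adding B: each client site re-picks its cheapest; new service cost 338, saving 26.
Extra fixed cost: 110. Net change = 110 − 26 = 84.
(Totals: 541 → 625.)

No — net change +84 (cost rises by 84).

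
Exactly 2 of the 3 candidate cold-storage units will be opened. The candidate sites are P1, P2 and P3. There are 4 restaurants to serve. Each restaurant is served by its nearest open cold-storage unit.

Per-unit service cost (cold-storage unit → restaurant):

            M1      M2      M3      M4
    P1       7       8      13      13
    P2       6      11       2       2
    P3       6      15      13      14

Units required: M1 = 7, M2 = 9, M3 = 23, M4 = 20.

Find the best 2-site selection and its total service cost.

Choose P1 and P2; total service cost 200.

With exactly 2 open, each restaurant uses its cheapest among the chosen.
{P1, P2}: M1→P2 6·7=42, M2→P1 8·9=72, M3→P2 2·23=46, M4→P2 2·20=40. Service cost 200.
{P2, P3}: service cost 227
{P1, P3}: service cost 673
Among all 3 size-2 choices, {P1, P2} is lowest.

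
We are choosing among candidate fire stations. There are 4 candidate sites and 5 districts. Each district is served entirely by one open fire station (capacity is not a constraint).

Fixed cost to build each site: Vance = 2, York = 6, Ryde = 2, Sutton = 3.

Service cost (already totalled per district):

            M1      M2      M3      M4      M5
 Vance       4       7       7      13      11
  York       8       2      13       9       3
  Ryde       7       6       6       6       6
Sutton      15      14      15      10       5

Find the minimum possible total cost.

Minimum total cost: 31

For any fixed open set, each district goes to its cheapest open site; total = fixed + service.
{Vance, York, Ryde}: M1→Vance 4, M2→York 2, M3→Ryde 6, M4→Ryde 6, M5→York 3. Service 21; fixed 10; total 31.
{Vance, Ryde}: M1→Vance 4, M2→Ryde 6, M3→Ryde 6, M4→Ryde 6, M5→Ryde 6. Service 28; fixed 4; total 32.
{York, Ryde}: service 24 + fixed 8 = 32
{Vance, York, Ryde, Sutton}: service 21 + fixed 13 = 34
No other subset beats 31.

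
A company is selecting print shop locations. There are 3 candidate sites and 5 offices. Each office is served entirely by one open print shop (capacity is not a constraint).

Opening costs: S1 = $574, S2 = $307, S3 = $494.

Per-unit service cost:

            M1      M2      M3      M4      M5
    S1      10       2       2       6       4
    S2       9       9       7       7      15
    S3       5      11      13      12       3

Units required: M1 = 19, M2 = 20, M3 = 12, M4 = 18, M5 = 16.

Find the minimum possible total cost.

For any fixed open set, each office goes to its cheapest open site; total = fixed + service.
{S1}: M1→S1 10·19=190, M2→S1 2·20=40, M3→S1 2·12=24, M4→S1 6·18=108, M5→S1 4·16=64. Service 426; fixed 574; total 1000.
{S2}: service 801 + fixed 307 = 1108
{S3}: M1→S3 5·19=95, M2→S3 11·20=220, M3→S3 13·12=156, M4→S3 12·18=216, M5→S3 3·16=48. Service 735; fixed 494; total 1229.
{S1, S2, S3}: M1→S3 5·19=95, M2→S1 2·20=40, M3→S1 2·12=24, M4→S1 6·18=108, M5→S3 3·16=48. Service 315; fixed 1375; total 1690.
No other subset beats 1000.

Minimum total cost: 1000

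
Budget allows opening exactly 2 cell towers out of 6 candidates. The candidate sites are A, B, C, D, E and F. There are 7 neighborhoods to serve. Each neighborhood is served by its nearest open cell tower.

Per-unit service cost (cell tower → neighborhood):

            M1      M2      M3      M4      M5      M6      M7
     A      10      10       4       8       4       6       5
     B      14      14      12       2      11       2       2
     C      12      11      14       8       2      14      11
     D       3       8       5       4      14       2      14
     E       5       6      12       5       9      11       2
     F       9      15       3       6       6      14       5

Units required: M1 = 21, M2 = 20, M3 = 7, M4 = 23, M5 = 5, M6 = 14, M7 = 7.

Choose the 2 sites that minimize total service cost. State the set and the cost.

With exactly 2 open, each neighborhood uses its cheapest among the chosen.
{D, E}: M1→D 3·21=63, M2→E 6·20=120, M3→D 5·7=35, M4→D 4·23=92, M5→E 9·5=45, M6→D 2·14=28, M7→E 2·7=14. Service cost 397.
{B, D}: service cost 401
{A, D}: service cost 426
Among all 15 size-2 choices, {D, E} is lowest.

Choose D and E; total service cost 397.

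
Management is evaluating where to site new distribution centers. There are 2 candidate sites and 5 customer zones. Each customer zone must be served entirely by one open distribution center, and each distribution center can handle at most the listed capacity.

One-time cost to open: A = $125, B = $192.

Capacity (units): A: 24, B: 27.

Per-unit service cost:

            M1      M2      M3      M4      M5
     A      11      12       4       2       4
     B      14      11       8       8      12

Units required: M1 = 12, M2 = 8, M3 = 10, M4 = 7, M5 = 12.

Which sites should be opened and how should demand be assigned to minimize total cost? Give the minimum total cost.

Open {A, B}: M1→B 14·12=168, M2→B 11·8=88, M3→A 4·10=40, M4→B 8·7=56, M5→A 4·12=48.
Loads: A carries 22/24, B carries 27/27. Service 400; fixed 317; total 717.
Next best feasible plan costs 721.

Minimum total cost: 717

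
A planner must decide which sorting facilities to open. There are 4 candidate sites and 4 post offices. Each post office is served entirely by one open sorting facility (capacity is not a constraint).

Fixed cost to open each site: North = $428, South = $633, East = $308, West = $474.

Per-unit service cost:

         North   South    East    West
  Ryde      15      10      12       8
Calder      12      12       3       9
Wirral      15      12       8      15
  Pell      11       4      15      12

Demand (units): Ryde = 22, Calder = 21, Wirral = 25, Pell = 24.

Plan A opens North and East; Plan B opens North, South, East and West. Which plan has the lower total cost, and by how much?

Plan A: {North, East}: Ryde→East 12·22=264, Calder→East 3·21=63, Wirral→East 8·25=200, Pell→North 11·24=264. Service 791; fixed 736; total 1527.
Plan B: {North, South, East, West}: Ryde→West 8·22=176, Calder→East 3·21=63, Wirral→East 8·25=200, Pell→South 4·24=96. Service 535; fixed 1843; total 2378.
Difference: |1527 − 2378| = 851.

Plan A is cheaper by 851.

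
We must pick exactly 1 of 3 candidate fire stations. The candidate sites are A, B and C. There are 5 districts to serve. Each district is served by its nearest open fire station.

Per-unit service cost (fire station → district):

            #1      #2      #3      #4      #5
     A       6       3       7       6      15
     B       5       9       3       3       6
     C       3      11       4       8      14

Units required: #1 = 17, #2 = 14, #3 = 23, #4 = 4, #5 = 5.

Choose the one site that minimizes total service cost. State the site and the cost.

Choose B only; total service cost 322.

With exactly 1 open, each district uses its cheapest among the chosen.
{B}: #1→B 5·17=85, #2→B 9·14=126, #3→B 3·23=69, #4→B 3·4=12, #5→B 6·5=30. Service cost 322.
{C}: service cost 399
{A}: service cost 404
Among all 3 size-1 choices, {B} is lowest.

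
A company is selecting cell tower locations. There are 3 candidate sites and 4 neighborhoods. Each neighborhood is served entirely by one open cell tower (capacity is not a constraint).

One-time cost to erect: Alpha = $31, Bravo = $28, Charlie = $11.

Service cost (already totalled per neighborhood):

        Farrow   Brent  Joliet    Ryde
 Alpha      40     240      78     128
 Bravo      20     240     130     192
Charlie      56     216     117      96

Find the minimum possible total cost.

Minimum total cost: 472

For any fixed open set, each neighborhood goes to its cheapest open site; total = fixed + service.
{Alpha, Charlie}: Farrow→Alpha 40, Brent→Charlie 216, Joliet→Alpha 78, Ryde→Charlie 96. Service 430; fixed 42; total 472.
{Alpha, Bravo, Charlie}: service 410 + fixed 70 = 480
{Bravo, Charlie}: service 449 + fixed 39 = 488
{Charlie}: service 485 + fixed 11 = 496
No other subset beats 472.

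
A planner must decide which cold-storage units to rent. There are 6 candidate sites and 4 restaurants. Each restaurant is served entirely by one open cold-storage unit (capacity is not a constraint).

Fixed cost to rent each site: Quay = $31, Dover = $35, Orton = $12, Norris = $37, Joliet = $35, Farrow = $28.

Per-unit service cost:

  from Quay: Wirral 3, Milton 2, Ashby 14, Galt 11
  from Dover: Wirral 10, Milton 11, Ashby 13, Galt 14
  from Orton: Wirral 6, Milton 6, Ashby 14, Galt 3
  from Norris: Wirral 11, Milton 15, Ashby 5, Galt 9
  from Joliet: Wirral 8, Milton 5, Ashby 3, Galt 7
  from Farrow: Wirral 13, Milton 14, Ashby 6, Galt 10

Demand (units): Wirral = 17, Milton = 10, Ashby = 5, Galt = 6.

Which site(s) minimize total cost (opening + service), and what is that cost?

For any fixed open set, each restaurant goes to its cheapest open site; total = fixed + service.
{Quay, Orton, Joliet}: Wirral→Quay 3·17=51, Milton→Quay 2·10=20, Ashby→Joliet 3·5=15, Galt→Orton 3·6=18. Service 104; fixed 78; total 182.
{Quay, Orton, Farrow}: Wirral→Quay 3·17=51, Milton→Quay 2·10=20, Ashby→Farrow 6·5=30, Galt→Orton 3·6=18. Service 119; fixed 71; total 190.
{Quay, Orton, Norris}: service 114 + fixed 80 = 194
{Quay, Dover, Orton, Norris, Joliet, Farrow}: Wirral→Quay 3·17=51, Milton→Quay 2·10=20, Ashby→Joliet 3·5=15, Galt→Orton 3·6=18. Service 104; fixed 178; total 282.
No other subset beats 182.

Open Quay, Orton and Joliet; minimum total cost 182.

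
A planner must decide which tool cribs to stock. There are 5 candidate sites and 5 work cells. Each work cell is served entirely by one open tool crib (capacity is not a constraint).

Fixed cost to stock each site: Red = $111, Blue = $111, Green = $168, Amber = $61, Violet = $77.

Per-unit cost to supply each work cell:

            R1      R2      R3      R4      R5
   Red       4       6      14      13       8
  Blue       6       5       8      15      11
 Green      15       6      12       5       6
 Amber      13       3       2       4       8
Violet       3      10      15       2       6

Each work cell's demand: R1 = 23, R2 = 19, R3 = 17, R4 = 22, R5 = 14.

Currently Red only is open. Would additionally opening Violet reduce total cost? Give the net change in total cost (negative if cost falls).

Yes — net change −216 (cost falls by 216).

Current service cost with {Red}: 842.
Adding Violet: each work cell re-picks its cheapest; new service cost 549, saving 293.
Extra fixed cost: 77. Net change = 77 − 293 = -216.
(Totals: 953 → 737.)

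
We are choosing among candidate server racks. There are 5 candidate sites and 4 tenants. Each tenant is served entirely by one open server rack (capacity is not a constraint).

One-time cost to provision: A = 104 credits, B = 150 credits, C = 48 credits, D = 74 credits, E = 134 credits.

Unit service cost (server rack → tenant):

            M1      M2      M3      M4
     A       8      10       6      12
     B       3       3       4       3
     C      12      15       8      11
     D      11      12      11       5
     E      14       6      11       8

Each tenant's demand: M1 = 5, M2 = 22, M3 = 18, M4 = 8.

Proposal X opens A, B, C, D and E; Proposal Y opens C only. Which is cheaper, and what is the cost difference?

Proposal Y is cheaper by 17.

Proposal X: {A, B, C, D, E}: M1→B 3·5=15, M2→B 3·22=66, M3→B 4·18=72, M4→B 3·8=24. Service 177; fixed 510; total 687.
Proposal Y: {C}: M1→C 12·5=60, M2→C 15·22=330, M3→C 8·18=144, M4→C 11·8=88. Service 622; fixed 48; total 670.
Difference: |687 − 670| = 17.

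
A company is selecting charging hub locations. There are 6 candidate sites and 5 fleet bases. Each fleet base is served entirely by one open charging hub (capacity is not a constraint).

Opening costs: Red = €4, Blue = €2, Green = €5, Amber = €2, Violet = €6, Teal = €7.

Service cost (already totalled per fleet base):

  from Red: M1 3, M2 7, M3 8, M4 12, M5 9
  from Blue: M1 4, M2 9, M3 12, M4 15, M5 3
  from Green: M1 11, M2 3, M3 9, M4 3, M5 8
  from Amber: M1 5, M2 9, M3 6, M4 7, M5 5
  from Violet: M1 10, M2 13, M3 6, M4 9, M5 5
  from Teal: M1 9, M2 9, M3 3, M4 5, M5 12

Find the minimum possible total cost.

Minimum total cost: 28

For any fixed open set, each fleet base goes to its cheapest open site; total = fixed + service.
{Blue, Green, Amber}: M1→Blue 4, M2→Green 3, M3→Amber 6, M4→Green 3, M5→Blue 3. Service 19; fixed 9; total 28.
{Blue, Green}: M1→Blue 4, M2→Green 3, M3→Green 9, M4→Green 3, M5→Blue 3. Service 22; fixed 7; total 29.
{Green, Amber}: service 22 + fixed 7 = 29
{Red, Blue, Green, Amber, Violet, Teal}: M1→Red 3, M2→Green 3, M3→Teal 3, M4→Green 3, M5→Blue 3. Service 15; fixed 26; total 41.
No other subset beats 28.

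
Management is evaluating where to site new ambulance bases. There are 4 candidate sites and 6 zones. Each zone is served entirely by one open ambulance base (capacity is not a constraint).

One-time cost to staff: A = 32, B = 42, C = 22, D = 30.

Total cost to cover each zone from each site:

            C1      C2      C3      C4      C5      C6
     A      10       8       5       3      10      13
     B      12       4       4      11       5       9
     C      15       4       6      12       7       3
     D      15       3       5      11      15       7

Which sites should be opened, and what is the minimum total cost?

For any fixed open set, each zone goes to its cheapest open site; total = fixed + service.
{C}: C1→C 15, C2→C 4, C3→C 6, C4→C 12, C5→C 7, C6→C 3. Service 47; fixed 22; total 69.
{A}: service 49 + fixed 32 = 81
{A, C}: service 32 + fixed 54 = 86
{A, B, C, D}: C1→A 10, C2→D 3, C3→B 4, C4→A 3, C5→B 5, C6→C 3. Service 28; fixed 126; total 154.
No other subset beats 69.

Open C only; minimum total cost 69.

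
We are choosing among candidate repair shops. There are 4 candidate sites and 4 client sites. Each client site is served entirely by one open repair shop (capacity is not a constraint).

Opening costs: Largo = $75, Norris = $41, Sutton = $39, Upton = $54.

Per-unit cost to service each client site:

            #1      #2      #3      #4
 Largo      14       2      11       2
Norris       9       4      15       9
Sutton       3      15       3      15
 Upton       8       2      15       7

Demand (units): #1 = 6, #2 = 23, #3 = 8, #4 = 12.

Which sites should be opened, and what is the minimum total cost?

For any fixed open set, each client site goes to its cheapest open site; total = fixed + service.
{Largo, Sutton}: #1→Sutton 3·6=18, #2→Largo 2·23=46, #3→Sutton 3·8=24, #4→Largo 2·12=24. Service 112; fixed 114; total 226.
{Sutton, Upton}: #1→Sutton 3·6=18, #2→Upton 2·23=46, #3→Sutton 3·8=24, #4→Upton 7·12=84. Service 172; fixed 93; total 265.
{Largo, Norris, Sutton}: #1→Sutton 3·6=18, #2→Largo 2·23=46, #3→Sutton 3·8=24, #4→Largo 2·12=24. Service 112; fixed 155; total 267.
{Largo, Norris, Sutton, Upton}: service 112 + fixed 209 = 321
(All 15 nonempty subsets were checked; Largo and Sutton is lowest.)

Open Largo and Sutton; minimum total cost 226.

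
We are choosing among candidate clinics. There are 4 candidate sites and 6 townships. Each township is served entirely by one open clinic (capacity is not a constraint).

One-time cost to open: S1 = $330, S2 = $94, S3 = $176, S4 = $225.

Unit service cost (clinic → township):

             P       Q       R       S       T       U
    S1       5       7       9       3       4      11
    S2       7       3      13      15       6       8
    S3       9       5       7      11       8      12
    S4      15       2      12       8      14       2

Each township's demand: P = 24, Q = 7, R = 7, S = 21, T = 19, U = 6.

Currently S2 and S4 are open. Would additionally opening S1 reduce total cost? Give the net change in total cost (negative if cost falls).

Current service cost with {S2, S4}: 560.
Adding S1: each township re-picks its cheapest; new service cost 348, saving 212.
Extra fixed cost: 330. Net change = 330 − 212 = 118.
(Totals: 879 → 997.)

No — net change +118 (cost rises by 118).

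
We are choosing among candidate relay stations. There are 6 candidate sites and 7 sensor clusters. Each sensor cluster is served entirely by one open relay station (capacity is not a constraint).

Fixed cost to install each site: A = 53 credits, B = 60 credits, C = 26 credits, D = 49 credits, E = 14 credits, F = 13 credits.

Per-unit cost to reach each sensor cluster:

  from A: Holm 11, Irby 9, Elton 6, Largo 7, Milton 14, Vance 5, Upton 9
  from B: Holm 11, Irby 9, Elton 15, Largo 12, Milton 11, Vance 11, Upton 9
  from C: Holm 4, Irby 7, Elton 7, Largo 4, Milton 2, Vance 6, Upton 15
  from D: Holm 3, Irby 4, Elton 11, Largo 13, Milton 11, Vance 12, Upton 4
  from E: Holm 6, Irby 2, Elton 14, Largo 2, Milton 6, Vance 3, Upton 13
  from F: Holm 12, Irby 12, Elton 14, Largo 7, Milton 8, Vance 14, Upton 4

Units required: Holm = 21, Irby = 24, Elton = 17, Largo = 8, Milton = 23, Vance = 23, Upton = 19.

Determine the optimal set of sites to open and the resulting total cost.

Open C, E and F; minimum total cost 511.

For any fixed open set, each sensor cluster goes to its cheapest open site; total = fixed + service.
{C, E, F}: Holm→C 4·21=84, Irby→E 2·24=48, Elton→C 7·17=119, Largo→E 2·8=16, Milton→C 2·23=46, Vance→E 3·23=69, Upton→F 4·19=76. Service 458; fixed 53; total 511.
{C, D, E}: Holm→D 3·21=63, Irby→E 2·24=48, Elton→C 7·17=119, Largo→E 2·8=16, Milton→C 2·23=46, Vance→E 3·23=69, Upton→D 4·19=76. Service 437; fixed 89; total 526.
{C, D, E, F}: service 437 + fixed 102 = 539
{A, B, C, D, E, F}: service 420 + fixed 215 = 635
No other subset beats 511.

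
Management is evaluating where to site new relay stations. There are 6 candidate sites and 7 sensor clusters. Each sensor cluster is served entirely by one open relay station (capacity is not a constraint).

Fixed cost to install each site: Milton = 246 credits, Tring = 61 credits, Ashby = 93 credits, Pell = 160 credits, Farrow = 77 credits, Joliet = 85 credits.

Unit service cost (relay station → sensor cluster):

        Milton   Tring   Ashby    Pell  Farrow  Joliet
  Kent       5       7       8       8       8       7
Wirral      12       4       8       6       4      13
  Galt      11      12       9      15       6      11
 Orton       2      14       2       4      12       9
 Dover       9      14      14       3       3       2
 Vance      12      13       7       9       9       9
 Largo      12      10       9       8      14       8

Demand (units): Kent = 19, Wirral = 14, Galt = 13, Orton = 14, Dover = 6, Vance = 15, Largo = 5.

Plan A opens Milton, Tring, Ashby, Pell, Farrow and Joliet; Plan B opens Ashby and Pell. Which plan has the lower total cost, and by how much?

Plan B is cheaper by 339.

Plan A: {Milton, Tring, Ashby, Pell, Farrow, Joliet}: Kent→Milton 5·19=95, Wirral→Tring 4·14=56, Galt→Farrow 6·13=78, Orton→Milton 2·14=28, Dover→Joliet 2·6=12, Vance→Ashby 7·15=105, Largo→Pell 8·5=40. Service 414; fixed 722; total 1136.
Plan B: {Ashby, Pell}: Kent→Ashby 8·19=152, Wirral→Pell 6·14=84, Galt→Ashby 9·13=117, Orton→Ashby 2·14=28, Dover→Pell 3·6=18, Vance→Ashby 7·15=105, Largo→Pell 8·5=40. Service 544; fixed 253; total 797.
Difference: |1136 − 797| = 339.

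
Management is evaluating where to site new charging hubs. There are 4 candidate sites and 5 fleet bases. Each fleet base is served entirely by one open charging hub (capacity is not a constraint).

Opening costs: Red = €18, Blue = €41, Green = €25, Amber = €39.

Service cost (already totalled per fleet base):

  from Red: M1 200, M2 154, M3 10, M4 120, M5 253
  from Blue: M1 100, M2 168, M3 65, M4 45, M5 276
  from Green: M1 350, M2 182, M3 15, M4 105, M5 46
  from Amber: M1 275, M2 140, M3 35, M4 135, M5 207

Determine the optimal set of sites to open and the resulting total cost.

For any fixed open set, each fleet base goes to its cheapest open site; total = fixed + service.
{Red, Blue, Green}: M1→Blue 100, M2→Red 154, M3→Red 10, M4→Blue 45, M5→Green 46. Service 355; fixed 84; total 439.
{Blue, Green}: service 374 + fixed 66 = 440
{Blue, Green, Amber}: service 346 + fixed 105 = 451
{Red, Blue, Green, Amber}: service 341 + fixed 123 = 464
No other subset beats 439.

Open Red, Blue and Green; minimum total cost 439.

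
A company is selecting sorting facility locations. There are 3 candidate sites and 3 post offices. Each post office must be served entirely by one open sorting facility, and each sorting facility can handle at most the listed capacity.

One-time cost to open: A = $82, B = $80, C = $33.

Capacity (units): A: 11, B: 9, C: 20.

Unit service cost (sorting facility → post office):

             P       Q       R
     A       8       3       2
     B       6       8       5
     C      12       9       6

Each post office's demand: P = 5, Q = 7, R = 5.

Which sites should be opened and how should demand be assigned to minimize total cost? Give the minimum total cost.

Minimum total cost: 186

Open {C}: P→C 12·5=60, Q→C 9·7=63, R→C 6·5=30.
Loads: C carries 17/20. Service 153; fixed 33; total 186.
Next best feasible plan costs 226.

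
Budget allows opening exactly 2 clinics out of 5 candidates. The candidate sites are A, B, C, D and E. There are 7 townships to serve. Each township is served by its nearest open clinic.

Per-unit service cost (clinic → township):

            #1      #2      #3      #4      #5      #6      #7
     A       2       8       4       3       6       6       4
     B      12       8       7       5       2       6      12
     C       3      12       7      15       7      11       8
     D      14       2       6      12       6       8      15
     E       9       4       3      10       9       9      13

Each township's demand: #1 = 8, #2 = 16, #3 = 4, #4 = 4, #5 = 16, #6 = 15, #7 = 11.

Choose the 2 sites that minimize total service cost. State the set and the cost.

Choose A and D; total service cost 306.

With exactly 2 open, each township uses its cheapest among the chosen.
{A, D}: #1→A 2·8=16, #2→D 2·16=32, #3→A 4·4=16, #4→A 3·4=12, #5→A 6·16=96, #6→A 6·15=90, #7→A 4·11=44. Service cost 306.
{A, E}: service cost 334
{A, B}: service cost 338
Among all 10 size-2 choices, {A, D} is lowest.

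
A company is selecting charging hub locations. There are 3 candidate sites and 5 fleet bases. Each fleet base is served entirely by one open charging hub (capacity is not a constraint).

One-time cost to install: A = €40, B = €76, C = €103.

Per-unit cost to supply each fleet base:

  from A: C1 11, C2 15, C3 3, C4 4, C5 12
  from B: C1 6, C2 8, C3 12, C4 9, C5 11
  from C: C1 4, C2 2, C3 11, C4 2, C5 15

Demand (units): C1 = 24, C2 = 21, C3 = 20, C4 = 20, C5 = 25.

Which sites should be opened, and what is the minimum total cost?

For any fixed open set, each fleet base goes to its cheapest open site; total = fixed + service.
{A, C}: C1→C 4·24=96, C2→C 2·21=42, C3→A 3·20=60, C4→C 2·20=40, C5→A 12·25=300. Service 538; fixed 143; total 681.
{A, B, C}: C1→C 4·24=96, C2→C 2·21=42, C3→A 3·20=60, C4→C 2·20=40, C5→B 11·25=275. Service 513; fixed 219; total 732.
{A, B}: C1→B 6·24=144, C2→B 8·21=168, C3→A 3·20=60, C4→A 4·20=80, C5→B 11·25=275. Service 727; fixed 116; total 843.
{A}: C1→A 11·24=264, C2→A 15·21=315, C3→A 3·20=60, C4→A 4·20=80, C5→A 12·25=300. Service 1019; fixed 40; total 1059.
No other subset beats 681.

Open A and C; minimum total cost 681.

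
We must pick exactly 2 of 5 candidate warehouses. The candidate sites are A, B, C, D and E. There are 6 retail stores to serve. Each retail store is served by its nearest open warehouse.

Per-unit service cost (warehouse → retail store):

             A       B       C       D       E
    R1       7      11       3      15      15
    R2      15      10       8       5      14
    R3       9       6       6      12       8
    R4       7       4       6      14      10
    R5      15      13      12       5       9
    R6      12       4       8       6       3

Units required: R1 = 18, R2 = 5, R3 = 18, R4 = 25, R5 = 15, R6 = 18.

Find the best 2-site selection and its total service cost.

Choose C and D; total service cost 520.

With exactly 2 open, each retail store uses its cheapest among the chosen.
{C, D}: R1→C 3·18=54, R2→D 5·5=25, R3→C 6·18=108, R4→C 6·25=150, R5→D 5·15=75, R6→D 6·18=108. Service cost 520.
{C, E}: service cost 541
{B, C}: service cost 554
Among all 10 size-2 choices, {C, D} is lowest.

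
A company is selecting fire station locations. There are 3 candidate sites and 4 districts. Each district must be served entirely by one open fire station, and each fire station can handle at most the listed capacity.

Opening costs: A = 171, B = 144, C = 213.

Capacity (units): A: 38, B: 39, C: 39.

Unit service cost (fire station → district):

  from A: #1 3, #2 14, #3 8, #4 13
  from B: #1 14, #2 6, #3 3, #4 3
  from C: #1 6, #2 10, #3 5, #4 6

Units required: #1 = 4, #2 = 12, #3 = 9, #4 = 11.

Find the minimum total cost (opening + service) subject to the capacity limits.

Minimum total cost: 332

Open {B}: #1→B 14·4=56, #2→B 6·12=72, #3→B 3·9=27, #4→B 3·11=33.
Loads: B carries 36/39. Service 188; fixed 144; total 332.
Next best feasible plan costs 459.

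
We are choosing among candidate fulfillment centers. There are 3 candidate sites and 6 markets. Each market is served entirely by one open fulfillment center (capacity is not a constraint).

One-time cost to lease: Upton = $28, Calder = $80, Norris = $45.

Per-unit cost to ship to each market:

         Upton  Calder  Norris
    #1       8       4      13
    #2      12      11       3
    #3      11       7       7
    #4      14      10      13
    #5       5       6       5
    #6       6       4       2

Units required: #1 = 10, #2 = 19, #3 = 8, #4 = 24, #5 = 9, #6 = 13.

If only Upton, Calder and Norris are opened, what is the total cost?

Each market is assigned to its cheapest site among the open ones.
{Upton, Calder, Norris}: #1→Calder 4·10=40, #2→Norris 3·19=57, #3→Calder 7·8=56, #4→Calder 10·24=240, #5→Upton 5·9=45, #6→Norris 2·13=26. Service 464; fixed 153; total 617.

Total cost: 617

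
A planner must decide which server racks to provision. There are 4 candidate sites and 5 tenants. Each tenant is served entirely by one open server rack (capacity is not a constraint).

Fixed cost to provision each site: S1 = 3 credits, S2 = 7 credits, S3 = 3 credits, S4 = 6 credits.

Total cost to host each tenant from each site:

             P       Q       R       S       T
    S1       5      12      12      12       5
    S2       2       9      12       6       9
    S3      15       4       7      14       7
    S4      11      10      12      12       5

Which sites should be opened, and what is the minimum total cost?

For any fixed open set, each tenant goes to its cheapest open site; total = fixed + service.
{S2, S3}: P→S2 2, Q→S3 4, R→S3 7, S→S2 6, T→S3 7. Service 26; fixed 10; total 36.
{S1, S2, S3}: P→S2 2, Q→S3 4, R→S3 7, S→S2 6, T→S1 5. Service 24; fixed 13; total 37.
{S1, S3}: service 33 + fixed 6 = 39
{S1, S2, S3, S4}: service 24 + fixed 19 = 43
(All 15 nonempty subsets were checked; S2 and S3 is lowest.)

Open S2 and S3; minimum total cost 36.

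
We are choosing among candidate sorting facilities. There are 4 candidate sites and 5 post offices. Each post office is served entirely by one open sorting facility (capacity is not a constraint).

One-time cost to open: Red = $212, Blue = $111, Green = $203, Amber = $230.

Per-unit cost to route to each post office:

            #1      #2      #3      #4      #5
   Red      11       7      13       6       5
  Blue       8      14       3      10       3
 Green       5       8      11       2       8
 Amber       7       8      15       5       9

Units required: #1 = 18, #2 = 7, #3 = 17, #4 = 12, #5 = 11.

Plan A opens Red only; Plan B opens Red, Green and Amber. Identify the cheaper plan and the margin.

Plan A: {Red}: #1→Red 11·18=198, #2→Red 7·7=49, #3→Red 13·17=221, #4→Red 6·12=72, #5→Red 5·11=55. Service 595; fixed 212; total 807.
Plan B: {Red, Green, Amber}: #1→Green 5·18=90, #2→Red 7·7=49, #3→Green 11·17=187, #4→Green 2·12=24, #5→Red 5·11=55. Service 405; fixed 645; total 1050.
Difference: |807 − 1050| = 243.

Plan A is cheaper by 243.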